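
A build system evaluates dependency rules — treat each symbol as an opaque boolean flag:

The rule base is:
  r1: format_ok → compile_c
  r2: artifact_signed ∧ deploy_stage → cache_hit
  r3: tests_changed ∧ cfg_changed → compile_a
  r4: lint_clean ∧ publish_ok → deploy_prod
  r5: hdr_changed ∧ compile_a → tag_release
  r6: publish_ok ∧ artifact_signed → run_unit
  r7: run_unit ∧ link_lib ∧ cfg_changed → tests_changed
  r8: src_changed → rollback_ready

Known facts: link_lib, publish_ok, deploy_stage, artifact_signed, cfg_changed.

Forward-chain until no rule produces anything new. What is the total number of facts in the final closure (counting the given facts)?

Round 1: r2 [artifact_signed ∧ deploy_stage → cache_hit]; r6 [publish_ok ∧ artifact_signed → run_unit]. Adds cache_hit, run_unit.
Round 2: r7 [run_unit ∧ link_lib ∧ cfg_changed → tests_changed]. Adds tests_changed.
Round 3: r3 [tests_changed ∧ cfg_changed → compile_a]. Adds compile_a.
Closure: {artifact_signed, cache_hit, cfg_changed, compile_a, deploy_stage, link_lib, publish_ok, run_unit, tests_changed} — 9 facts.

9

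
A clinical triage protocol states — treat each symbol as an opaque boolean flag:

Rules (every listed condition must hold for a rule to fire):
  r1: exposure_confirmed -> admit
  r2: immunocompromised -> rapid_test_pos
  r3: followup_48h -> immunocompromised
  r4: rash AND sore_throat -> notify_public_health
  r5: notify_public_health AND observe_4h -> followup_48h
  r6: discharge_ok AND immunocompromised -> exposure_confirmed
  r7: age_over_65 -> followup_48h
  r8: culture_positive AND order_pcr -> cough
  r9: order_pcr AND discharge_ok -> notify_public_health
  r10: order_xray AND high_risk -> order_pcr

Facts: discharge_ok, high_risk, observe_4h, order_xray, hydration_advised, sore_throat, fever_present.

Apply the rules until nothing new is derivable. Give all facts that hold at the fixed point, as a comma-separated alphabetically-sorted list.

admit, discharge_ok, exposure_confirmed, fever_present, followup_48h, high_risk, hydration_advised, immunocompromised, notify_public_health, observe_4h, order_pcr, order_xray, rapid_test_pos, sore_throat

[1] r10 [order_xray AND high_risk -> order_pcr]. ⇒ new: order_pcr.
[2] r9 [order_pcr AND discharge_ok -> notify_public_health]. ⇒ new: notify_public_health.
[3] r5 [notify_public_health AND observe_4h -> followup_48h]. ⇒ new: followup_48h.
[4] r3 [followup_48h -> immunocompromised]. ⇒ new: immunocompromised.
[5] r2 [immunocompromised -> rapid_test_pos]; r6 [discharge_ok AND immunocompromised -> exposure_confirmed]. ⇒ new: rapid_test_pos, exposure_confirmed.
[6] r1 [exposure_confirmed -> admit]. ⇒ new: admit.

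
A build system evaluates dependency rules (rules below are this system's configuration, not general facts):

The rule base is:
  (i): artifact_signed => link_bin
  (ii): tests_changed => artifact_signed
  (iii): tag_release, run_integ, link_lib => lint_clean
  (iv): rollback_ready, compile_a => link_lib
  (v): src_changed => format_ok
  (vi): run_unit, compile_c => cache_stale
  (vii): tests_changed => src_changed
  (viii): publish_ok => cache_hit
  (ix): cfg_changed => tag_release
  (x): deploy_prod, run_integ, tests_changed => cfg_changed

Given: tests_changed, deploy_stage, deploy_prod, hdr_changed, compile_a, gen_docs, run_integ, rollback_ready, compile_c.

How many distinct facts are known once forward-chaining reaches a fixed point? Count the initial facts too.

Round 1: (ii) [tests_changed => artifact_signed]; (iv) [rollback_ready, compile_a => link_lib]; (vii) [tests_changed => src_changed]; (x) [deploy_prod, run_integ, tests_changed => cfg_changed]. Adds artifact_signed, link_lib, src_changed, cfg_changed.
Round 2: (i) [artifact_signed => link_bin]; (v) [src_changed => format_ok]; (ix) [cfg_changed => tag_release]. Adds link_bin, format_ok, tag_release.
Round 3: (iii) [tag_release, run_integ, link_lib => lint_clean]. Adds lint_clean.
Closure: {artifact_signed, cfg_changed, compile_a, compile_c, deploy_prod, deploy_stage, format_ok, gen_docs, hdr_changed, link_bin, link_lib, lint_clean, rollback_ready, run_integ, src_changed, tag_release, tests_changed} — 17 facts.

17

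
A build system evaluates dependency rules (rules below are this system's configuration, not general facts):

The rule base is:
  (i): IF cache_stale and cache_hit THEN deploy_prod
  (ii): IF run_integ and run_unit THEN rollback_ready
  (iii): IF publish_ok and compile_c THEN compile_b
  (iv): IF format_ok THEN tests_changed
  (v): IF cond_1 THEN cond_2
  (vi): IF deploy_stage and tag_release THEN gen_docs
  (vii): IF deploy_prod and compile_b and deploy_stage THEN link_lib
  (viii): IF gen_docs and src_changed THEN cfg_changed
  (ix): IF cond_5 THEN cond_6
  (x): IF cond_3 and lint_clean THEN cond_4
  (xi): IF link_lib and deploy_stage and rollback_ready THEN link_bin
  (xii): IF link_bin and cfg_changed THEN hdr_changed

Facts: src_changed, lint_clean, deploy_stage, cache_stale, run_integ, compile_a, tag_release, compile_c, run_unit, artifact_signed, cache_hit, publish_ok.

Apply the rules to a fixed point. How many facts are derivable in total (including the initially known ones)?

20

Round 1: (i) [IF cache_stale and cache_hit THEN deploy_prod]; (ii) [IF run_integ and run_unit THEN rollback_ready]; (iii) [IF publish_ok and compile_c THEN compile_b]; (vi) [IF deploy_stage and tag_release THEN gen_docs]. Adds deploy_prod, rollback_ready, compile_b, gen_docs.
Round 2: (vii) [IF deploy_prod and compile_b and deploy_stage THEN link_lib]; (viii) [IF gen_docs and src_changed THEN cfg_changed]. Adds link_lib, cfg_changed.
Round 3: (xi) [IF link_lib and deploy_stage and rollback_ready THEN link_bin]. Adds link_bin.
Round 4: (xii) [IF link_bin and cfg_changed THEN hdr_changed]. Adds hdr_changed.
Closure: {artifact_signed, cache_hit, cache_stale, cfg_changed, compile_a, compile_b, compile_c, deploy_prod, deploy_stage, gen_docs, hdr_changed, link_bin, link_lib, lint_clean, publish_ok, rollback_ready, run_integ, run_unit, src_changed, tag_release} — 20 facts.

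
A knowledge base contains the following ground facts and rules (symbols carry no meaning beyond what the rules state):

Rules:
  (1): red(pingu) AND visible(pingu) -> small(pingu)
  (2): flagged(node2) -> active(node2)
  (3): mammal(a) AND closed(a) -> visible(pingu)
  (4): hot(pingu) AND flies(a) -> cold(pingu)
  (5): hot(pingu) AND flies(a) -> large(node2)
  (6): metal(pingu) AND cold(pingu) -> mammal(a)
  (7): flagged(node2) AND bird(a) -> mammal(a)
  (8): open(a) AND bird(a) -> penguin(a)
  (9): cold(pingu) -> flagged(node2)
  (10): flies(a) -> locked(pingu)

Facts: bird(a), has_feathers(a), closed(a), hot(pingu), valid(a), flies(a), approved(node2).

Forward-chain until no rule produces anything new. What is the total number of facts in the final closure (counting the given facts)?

14

Round 1 — (4), (5), (10), derive cold(pingu), large(node2), locked(pingu).
Round 2 — (9), derive flagged(node2).
Round 3 — (2), (7), derive active(node2), mammal(a).
Round 4 — (3), derive visible(pingu).
Closure: {active(node2), approved(node2), bird(a), closed(a), cold(pingu), flagged(node2), flies(a), has_feathers(a), hot(pingu), large(node2), locked(pingu), mammal(a), valid(a), visible(pingu)} — 14 facts.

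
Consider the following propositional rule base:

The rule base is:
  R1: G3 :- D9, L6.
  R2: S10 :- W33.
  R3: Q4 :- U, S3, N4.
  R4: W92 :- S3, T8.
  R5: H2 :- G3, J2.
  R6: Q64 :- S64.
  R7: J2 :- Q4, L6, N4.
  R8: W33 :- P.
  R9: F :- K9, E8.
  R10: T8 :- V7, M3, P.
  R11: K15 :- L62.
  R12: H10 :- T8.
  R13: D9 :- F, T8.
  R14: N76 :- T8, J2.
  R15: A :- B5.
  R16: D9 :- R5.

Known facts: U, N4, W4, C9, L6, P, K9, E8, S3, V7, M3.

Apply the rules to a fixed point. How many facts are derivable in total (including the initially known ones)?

23

[1] R3 [Q4 :- U, S3, N4.]; R8 [W33 :- P.]; R9 [F :- K9, E8.]; R10 [T8 :- V7, M3, P.]. ⇒ new: Q4, W33, F, T8.
[2] R2 [S10 :- W33.]; R4 [W92 :- S3, T8.]; R7 [J2 :- Q4, L6, N4.]; R12 [H10 :- T8.]; R13 [D9 :- F, T8.]. ⇒ new: S10, W92, J2, H10, D9.
[3] R1 [G3 :- D9, L6.]; R14 [N76 :- T8, J2.]. ⇒ new: G3, N76.
[4] R5 [H2 :- G3, J2.]. ⇒ new: H2.
Closure: {C9, D9, E8, F, G3, H10, H2, J2, K9, L6, M3, N4, N76, P, Q4, S10, S3, T8, U, V7, W33, W4, W92} — 23 facts.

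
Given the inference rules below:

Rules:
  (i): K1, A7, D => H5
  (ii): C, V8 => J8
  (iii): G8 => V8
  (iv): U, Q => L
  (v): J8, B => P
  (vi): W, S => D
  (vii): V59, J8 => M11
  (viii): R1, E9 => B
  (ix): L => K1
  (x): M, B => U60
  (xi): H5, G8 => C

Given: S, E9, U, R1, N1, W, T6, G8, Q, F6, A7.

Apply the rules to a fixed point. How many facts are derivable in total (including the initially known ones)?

20

Round 1: (iii) [G8 => V8]; (iv) [U, Q => L]; (vi) [W, S => D]; (viii) [R1, E9 => B]. New: V8, L, D, B.
Round 2: (ix) [L => K1]. New: K1.
Round 3: (i) [K1, A7, D => H5]. New: H5.
Round 4: (xi) [H5, G8 => C]. New: C.
Round 5: (ii) [C, V8 => J8]. New: J8.
Round 6: (v) [J8, B => P]. New: P.
Closure: {A7, B, C, D, E9, F6, G8, H5, J8, K1, L, N1, P, Q, R1, S, T6, U, V8, W} — 20 facts.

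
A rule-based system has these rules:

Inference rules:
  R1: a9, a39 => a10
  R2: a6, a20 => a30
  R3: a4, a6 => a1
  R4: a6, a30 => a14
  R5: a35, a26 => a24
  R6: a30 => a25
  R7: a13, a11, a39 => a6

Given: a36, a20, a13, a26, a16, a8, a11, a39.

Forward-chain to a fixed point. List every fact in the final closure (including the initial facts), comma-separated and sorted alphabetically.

Round 1 — R7, derive a6.
Round 2 — R2, derive a30.
Round 3 — R4, R6, derive a14, a25.

a11, a13, a14, a16, a20, a25, a26, a30, a36, a39, a6, a8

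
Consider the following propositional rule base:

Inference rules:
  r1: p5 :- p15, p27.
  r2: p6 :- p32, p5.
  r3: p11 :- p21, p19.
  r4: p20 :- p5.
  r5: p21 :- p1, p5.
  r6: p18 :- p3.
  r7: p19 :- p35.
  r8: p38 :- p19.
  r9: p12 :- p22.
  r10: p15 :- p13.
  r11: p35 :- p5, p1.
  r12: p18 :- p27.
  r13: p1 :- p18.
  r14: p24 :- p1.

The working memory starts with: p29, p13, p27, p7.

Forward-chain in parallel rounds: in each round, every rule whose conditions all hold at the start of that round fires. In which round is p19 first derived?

[1] r10 [p15 :- p13.]; r12 [p18 :- p27.]. ⇒ new: p15, p18.
[2] r1 [p5 :- p15, p27.]; r13 [p1 :- p18.]. ⇒ new: p5, p1.
[3] r4 [p20 :- p5.]; r5 [p21 :- p1, p5.]; r11 [p35 :- p5, p1.]; r14 [p24 :- p1.]. ⇒ new: p20, p21, p35, p24.
[4] r7 [p19 :- p35.]. ⇒ new: p19.
p19 first appears in round 4.

4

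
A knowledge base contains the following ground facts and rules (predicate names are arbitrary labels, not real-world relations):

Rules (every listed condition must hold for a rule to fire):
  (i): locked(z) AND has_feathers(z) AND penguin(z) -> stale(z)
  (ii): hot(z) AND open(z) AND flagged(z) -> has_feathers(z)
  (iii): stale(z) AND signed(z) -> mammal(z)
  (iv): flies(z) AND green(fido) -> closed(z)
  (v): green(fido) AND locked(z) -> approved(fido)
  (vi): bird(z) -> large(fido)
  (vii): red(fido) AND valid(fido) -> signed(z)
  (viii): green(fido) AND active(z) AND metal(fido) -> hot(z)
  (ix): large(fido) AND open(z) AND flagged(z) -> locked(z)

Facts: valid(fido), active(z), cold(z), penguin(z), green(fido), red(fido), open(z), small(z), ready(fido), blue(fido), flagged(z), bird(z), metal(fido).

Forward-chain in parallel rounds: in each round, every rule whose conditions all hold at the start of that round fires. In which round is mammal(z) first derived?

Round 1 fires (vi), (vii), (viii), giving large(fido), signed(z), hot(z).
Round 2 fires (ii), (ix), giving has_feathers(z), locked(z).
Round 3 fires (i), (v), giving stale(z), approved(fido).
Round 4 fires (iii), giving mammal(z).
mammal(z) first appears in round 4.

4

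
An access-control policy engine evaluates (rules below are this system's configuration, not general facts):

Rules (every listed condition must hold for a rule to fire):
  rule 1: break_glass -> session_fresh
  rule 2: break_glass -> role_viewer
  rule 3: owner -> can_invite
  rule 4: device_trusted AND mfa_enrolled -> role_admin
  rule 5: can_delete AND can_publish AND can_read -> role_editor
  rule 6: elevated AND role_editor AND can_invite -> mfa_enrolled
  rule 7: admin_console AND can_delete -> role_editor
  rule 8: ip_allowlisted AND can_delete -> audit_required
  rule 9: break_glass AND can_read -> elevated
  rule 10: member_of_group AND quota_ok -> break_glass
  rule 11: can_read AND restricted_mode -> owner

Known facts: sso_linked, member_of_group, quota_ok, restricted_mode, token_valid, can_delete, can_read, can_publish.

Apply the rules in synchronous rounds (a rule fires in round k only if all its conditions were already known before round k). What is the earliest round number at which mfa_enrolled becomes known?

3

Round 1 — rule 5, rule 10, rule 11, derive role_editor, break_glass, owner.
Round 2 — rule 1, rule 2, rule 3, rule 9, derive session_fresh, role_viewer, can_invite, elevated.
Round 3 — rule 6, derive mfa_enrolled.
mfa_enrolled first appears in round 3.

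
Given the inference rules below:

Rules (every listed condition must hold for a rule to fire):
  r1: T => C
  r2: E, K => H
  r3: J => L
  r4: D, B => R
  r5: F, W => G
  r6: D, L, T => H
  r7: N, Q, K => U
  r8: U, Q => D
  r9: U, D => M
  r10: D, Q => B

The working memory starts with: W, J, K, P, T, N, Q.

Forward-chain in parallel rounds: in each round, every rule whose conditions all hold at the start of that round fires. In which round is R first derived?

4

Round 1 — r1, r3, r7, derive C, L, U.
Round 2 — r8, derive D.
Round 3 — r6, r9, r10, derive H, M, B.
Round 4 — r4, derive R.
R first appears in round 4.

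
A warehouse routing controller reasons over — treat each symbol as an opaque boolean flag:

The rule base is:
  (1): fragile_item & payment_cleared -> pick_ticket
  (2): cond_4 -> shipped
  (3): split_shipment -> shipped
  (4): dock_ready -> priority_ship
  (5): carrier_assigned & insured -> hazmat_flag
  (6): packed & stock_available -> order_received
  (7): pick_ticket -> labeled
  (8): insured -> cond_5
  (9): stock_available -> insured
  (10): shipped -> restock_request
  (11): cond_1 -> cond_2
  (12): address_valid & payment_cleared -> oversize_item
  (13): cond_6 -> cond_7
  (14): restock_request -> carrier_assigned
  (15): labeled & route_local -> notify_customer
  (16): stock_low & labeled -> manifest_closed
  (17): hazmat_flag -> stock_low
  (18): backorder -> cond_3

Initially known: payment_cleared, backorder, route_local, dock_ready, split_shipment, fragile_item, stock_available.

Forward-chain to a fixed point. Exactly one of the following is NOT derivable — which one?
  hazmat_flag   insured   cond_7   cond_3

cond_7

Round 1 — (1), (3), (4), (9), (18), derive pick_ticket, shipped, priority_ship, insured, cond_3.
Round 2 — (7), (8), (10), derive labeled, cond_5, restock_request.
Round 3 — (14), (15), derive carrier_assigned, notify_customer.
Round 4 — (5), derive hazmat_flag.
Round 5 — (17), derive stock_low.
Round 6 — (16), derive manifest_closed.
Derived: insured (round 1), cond_3 (round 1), hazmat_flag (round 4). cond_7 never appears in any round.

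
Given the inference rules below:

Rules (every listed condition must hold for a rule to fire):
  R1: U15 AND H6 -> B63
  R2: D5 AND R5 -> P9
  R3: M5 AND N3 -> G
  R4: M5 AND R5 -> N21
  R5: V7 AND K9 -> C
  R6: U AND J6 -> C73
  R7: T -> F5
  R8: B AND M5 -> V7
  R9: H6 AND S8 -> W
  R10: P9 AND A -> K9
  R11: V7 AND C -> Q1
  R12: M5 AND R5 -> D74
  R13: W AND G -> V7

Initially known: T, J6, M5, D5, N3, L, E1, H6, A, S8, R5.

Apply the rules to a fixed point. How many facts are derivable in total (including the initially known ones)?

21

Round 1 fires R2, R3, R4, R7, R9, R12, giving P9, G, N21, F5, W, D74.
Round 2 fires R10, R13, giving K9, V7.
Round 3 fires R5, giving C.
Round 4 fires R11, giving Q1.
Closure: {A, C, D5, D74, E1, F5, G, H6, J6, K9, L, M5, N21, N3, P9, Q1, R5, S8, T, V7, W} — 21 facts.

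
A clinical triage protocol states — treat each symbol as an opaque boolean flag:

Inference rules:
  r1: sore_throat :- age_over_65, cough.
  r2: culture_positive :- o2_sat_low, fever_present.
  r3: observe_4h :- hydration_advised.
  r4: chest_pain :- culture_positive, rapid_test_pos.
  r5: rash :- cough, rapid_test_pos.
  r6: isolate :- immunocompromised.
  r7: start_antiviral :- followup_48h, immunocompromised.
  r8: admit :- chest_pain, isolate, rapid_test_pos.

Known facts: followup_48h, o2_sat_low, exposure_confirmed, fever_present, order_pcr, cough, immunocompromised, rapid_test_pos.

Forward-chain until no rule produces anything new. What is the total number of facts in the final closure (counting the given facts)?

Round 1: r2 [culture_positive :- o2_sat_low, fever_present.]; r5 [rash :- cough, rapid_test_pos.]; r6 [isolate :- immunocompromised.]; r7 [start_antiviral :- followup_48h, immunocompromised.]. New: culture_positive, rash, isolate, start_antiviral.
Round 2: r4 [chest_pain :- culture_positive, rapid_test_pos.]. New: chest_pain.
Round 3: r8 [admit :- chest_pain, isolate, rapid_test_pos.]. New: admit.
Closure: {admit, chest_pain, cough, culture_positive, exposure_confirmed, fever_present, followup_48h, immunocompromised, isolate, o2_sat_low, order_pcr, rapid_test_pos, rash, start_antiviral} — 14 facts.

14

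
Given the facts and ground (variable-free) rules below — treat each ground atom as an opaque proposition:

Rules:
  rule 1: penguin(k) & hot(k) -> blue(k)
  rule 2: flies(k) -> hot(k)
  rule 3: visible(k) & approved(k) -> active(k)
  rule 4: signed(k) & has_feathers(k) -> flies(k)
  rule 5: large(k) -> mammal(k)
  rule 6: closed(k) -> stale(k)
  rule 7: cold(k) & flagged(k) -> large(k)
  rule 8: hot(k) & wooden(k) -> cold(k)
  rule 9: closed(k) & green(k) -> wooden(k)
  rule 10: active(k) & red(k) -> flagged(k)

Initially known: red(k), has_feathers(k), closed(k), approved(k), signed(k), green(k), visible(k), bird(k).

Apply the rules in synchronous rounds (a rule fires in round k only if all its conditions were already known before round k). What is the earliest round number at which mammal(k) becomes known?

5

Round 1 fires rule 3, rule 4, rule 6, rule 9, giving active(k), flies(k), stale(k), wooden(k).
Round 2 fires rule 2, rule 10, giving hot(k), flagged(k).
Round 3 fires rule 8, giving cold(k).
Round 4 fires rule 7, giving large(k).
Round 5 fires rule 5, giving mammal(k).
mammal(k) first appears in round 5.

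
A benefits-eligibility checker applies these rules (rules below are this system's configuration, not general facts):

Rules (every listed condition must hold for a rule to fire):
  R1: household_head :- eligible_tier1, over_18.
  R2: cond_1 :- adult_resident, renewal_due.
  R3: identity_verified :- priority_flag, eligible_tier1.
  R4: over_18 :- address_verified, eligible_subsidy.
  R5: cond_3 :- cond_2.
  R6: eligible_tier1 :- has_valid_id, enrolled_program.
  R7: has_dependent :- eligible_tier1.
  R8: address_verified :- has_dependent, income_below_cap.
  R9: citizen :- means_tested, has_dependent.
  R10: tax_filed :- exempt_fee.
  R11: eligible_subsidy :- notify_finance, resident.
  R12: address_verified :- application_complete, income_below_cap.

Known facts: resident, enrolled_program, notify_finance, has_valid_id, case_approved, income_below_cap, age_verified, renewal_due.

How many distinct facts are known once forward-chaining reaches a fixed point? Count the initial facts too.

14

[1] R6 [eligible_tier1 :- has_valid_id, enrolled_program.]; R11 [eligible_subsidy :- notify_finance, resident.]. ⇒ new: eligible_tier1, eligible_subsidy.
[2] R7 [has_dependent :- eligible_tier1.]. ⇒ new: has_dependent.
[3] R8 [address_verified :- has_dependent, income_below_cap.]. ⇒ new: address_verified.
[4] R4 [over_18 :- address_verified, eligible_subsidy.]. ⇒ new: over_18.
[5] R1 [household_head :- eligible_tier1, over_18.]. ⇒ new: household_head.
Closure: {address_verified, age_verified, case_approved, eligible_subsidy, eligible_tier1, enrolled_program, has_dependent, has_valid_id, household_head, income_below_cap, notify_finance, over_18, renewal_due, resident} — 14 facts.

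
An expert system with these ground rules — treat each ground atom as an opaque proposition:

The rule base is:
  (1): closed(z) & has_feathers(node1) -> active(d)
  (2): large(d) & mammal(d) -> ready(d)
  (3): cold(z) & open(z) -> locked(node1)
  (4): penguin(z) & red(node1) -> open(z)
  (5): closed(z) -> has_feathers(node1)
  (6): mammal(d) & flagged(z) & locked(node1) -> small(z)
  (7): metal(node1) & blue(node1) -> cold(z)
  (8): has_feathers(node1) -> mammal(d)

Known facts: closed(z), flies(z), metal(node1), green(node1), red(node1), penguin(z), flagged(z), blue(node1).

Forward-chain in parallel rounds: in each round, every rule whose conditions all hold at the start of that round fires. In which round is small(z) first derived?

3

Round 1 fires (4), (5), (7), giving open(z), has_feathers(node1), cold(z).
Round 2 fires (1), (3), (8), giving active(d), locked(node1), mammal(d).
Round 3 fires (6), giving small(z).
small(z) first appears in round 3.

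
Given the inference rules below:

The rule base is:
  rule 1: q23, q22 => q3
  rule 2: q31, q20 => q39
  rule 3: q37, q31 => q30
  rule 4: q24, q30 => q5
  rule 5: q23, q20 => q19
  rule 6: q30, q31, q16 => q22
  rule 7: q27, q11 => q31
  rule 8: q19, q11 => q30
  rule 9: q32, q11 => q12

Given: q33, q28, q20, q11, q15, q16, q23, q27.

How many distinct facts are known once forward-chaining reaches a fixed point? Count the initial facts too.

[1] rule 5 [q23, q20 => q19]; rule 7 [q27, q11 => q31]. ⇒ new: q19, q31.
[2] rule 2 [q31, q20 => q39]; rule 8 [q19, q11 => q30]. ⇒ new: q39, q30.
[3] rule 6 [q30, q31, q16 => q22]. ⇒ new: q22.
[4] rule 1 [q23, q22 => q3]. ⇒ new: q3.
Closure: {q11, q15, q16, q19, q20, q22, q23, q27, q28, q3, q30, q31, q33, q39} — 14 facts.

14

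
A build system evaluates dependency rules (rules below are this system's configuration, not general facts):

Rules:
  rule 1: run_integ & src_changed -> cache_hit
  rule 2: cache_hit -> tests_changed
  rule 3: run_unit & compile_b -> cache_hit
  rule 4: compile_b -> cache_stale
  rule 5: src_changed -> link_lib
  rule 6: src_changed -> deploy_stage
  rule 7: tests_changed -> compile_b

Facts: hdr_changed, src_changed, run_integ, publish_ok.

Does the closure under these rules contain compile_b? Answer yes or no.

yes

Round 1 — rule 1, rule 5, rule 6, derive cache_hit, link_lib, deploy_stage.
Round 2 — rule 2, derive tests_changed.
Round 3 — rule 7, derive compile_b.
Round 4 — rule 4, derive cache_stale.
compile_b appears in round 3, so it is derivable.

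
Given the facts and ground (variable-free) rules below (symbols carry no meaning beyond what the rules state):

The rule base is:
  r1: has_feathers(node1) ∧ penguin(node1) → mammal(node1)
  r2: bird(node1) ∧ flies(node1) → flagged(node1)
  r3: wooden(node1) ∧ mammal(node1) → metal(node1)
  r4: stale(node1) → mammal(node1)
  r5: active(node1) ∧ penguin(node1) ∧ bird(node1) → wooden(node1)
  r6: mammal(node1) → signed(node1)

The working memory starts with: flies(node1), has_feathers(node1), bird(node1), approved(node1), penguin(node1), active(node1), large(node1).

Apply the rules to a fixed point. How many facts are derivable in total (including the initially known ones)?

12

[1] r1 [has_feathers(node1) ∧ penguin(node1) → mammal(node1)]; r2 [bird(node1) ∧ flies(node1) → flagged(node1)]; r5 [active(node1) ∧ penguin(node1) ∧ bird(node1) → wooden(node1)]. ⇒ new: mammal(node1), flagged(node1), wooden(node1).
[2] r3 [wooden(node1) ∧ mammal(node1) → metal(node1)]; r6 [mammal(node1) → signed(node1)]. ⇒ new: metal(node1), signed(node1).
Closure: {active(node1), approved(node1), bird(node1), flagged(node1), flies(node1), has_feathers(node1), large(node1), mammal(node1), metal(node1), penguin(node1), signed(node1), wooden(node1)} — 12 facts.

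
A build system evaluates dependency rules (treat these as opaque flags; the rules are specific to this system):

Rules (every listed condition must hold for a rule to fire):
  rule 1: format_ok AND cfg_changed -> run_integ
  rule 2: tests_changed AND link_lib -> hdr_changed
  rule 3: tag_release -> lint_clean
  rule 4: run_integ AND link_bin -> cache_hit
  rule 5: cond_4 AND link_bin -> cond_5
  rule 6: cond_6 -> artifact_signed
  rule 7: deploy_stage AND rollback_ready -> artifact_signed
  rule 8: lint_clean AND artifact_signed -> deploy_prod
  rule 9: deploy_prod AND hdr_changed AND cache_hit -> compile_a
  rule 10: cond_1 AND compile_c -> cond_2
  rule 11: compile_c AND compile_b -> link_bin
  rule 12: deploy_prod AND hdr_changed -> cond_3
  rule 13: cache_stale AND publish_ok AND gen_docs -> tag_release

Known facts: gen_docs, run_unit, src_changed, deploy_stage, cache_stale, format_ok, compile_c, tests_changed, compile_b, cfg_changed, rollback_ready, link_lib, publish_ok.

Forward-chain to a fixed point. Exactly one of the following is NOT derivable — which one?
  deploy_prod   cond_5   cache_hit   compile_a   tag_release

Round 1: rule 1 [format_ok AND cfg_changed -> run_integ]; rule 2 [tests_changed AND link_lib -> hdr_changed]; rule 7 [deploy_stage AND rollback_ready -> artifact_signed]; rule 11 [compile_c AND compile_b -> link_bin]; rule 13 [cache_stale AND publish_ok AND gen_docs -> tag_release]. New: run_integ, hdr_changed, artifact_signed, link_bin, tag_release.
Round 2: rule 3 [tag_release -> lint_clean]; rule 4 [run_integ AND link_bin -> cache_hit]. New: lint_clean, cache_hit.
Round 3: rule 8 [lint_clean AND artifact_signed -> deploy_prod]. New: deploy_prod.
Round 4: rule 9 [deploy_prod AND hdr_changed AND cache_hit -> compile_a]; rule 12 [deploy_prod AND hdr_changed -> cond_3]. New: compile_a, cond_3.
Derived: tag_release (round 1), compile_a (round 4), cache_hit (round 2), deploy_prod (round 3). cond_5 never appears in any round.

cond_5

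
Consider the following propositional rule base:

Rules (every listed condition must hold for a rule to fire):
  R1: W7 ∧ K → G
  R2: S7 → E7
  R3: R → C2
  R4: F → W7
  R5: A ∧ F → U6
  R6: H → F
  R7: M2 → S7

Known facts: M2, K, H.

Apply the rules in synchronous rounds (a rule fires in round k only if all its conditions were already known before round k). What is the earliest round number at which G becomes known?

Round 1: R6 [H → F]; R7 [M2 → S7]. Adds F, S7.
Round 2: R2 [S7 → E7]; R4 [F → W7]. Adds E7, W7.
Round 3: R1 [W7 ∧ K → G]. Adds G.
G first appears in round 3.

3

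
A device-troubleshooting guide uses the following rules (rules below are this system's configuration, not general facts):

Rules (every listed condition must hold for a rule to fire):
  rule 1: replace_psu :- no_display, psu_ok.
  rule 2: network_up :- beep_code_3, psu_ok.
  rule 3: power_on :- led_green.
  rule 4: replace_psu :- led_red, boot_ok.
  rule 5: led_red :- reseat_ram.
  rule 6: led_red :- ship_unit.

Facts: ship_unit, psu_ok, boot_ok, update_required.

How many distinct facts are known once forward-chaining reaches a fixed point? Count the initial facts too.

Round 1 fires rule 6, giving led_red.
Round 2 fires rule 4, giving replace_psu.
Closure: {boot_ok, led_red, psu_ok, replace_psu, ship_unit, update_required} — 6 facts.

6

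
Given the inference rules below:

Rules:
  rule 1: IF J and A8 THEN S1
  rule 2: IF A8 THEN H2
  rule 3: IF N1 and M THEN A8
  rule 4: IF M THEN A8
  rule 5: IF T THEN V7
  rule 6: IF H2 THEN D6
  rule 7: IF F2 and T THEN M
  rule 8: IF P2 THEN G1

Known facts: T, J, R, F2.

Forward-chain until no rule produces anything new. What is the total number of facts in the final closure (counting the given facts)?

10

Round 1 — rule 5, rule 7, derive V7, M.
Round 2 — rule 4, derive A8.
Round 3 — rule 1, rule 2, derive S1, H2.
Round 4 — rule 6, derive D6.
Closure: {A8, D6, F2, H2, J, M, R, S1, T, V7} — 10 facts.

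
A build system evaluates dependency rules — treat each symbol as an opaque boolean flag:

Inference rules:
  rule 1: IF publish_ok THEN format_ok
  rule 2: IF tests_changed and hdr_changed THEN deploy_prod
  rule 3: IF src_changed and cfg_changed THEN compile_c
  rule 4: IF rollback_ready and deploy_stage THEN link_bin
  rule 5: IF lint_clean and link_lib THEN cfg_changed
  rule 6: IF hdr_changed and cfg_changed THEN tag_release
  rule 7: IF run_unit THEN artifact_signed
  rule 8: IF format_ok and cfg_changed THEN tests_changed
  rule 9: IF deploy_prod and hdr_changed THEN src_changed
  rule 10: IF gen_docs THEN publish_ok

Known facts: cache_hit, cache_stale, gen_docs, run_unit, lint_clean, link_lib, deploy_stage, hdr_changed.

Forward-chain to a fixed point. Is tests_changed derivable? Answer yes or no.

yes

Round 1: rule 5 [IF lint_clean and link_lib THEN cfg_changed]; rule 7 [IF run_unit THEN artifact_signed]; rule 10 [IF gen_docs THEN publish_ok]. New: cfg_changed, artifact_signed, publish_ok.
Round 2: rule 1 [IF publish_ok THEN format_ok]; rule 6 [IF hdr_changed and cfg_changed THEN tag_release]. New: format_ok, tag_release.
Round 3: rule 8 [IF format_ok and cfg_changed THEN tests_changed]. New: tests_changed.
Round 4: rule 2 [IF tests_changed and hdr_changed THEN deploy_prod]. New: deploy_prod.
Round 5: rule 9 [IF deploy_prod and hdr_changed THEN src_changed]. New: src_changed.
Round 6: rule 3 [IF src_changed and cfg_changed THEN compile_c]. New: compile_c.
tests_changed appears in round 3, so it is derivable.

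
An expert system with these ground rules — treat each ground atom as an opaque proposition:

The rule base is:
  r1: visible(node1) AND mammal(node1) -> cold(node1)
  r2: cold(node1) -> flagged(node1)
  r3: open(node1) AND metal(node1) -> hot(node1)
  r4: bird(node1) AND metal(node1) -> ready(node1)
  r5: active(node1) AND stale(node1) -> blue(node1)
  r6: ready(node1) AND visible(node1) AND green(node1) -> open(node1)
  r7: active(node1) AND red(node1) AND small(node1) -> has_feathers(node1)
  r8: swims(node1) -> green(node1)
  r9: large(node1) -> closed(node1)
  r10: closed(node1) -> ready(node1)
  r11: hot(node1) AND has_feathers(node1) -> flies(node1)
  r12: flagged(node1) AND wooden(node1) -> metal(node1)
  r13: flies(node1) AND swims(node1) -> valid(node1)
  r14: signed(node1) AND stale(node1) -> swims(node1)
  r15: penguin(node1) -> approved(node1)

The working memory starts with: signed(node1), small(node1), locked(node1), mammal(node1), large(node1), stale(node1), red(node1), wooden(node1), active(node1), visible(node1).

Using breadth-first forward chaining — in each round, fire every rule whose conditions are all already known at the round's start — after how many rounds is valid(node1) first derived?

[1] r1 [visible(node1) AND mammal(node1) -> cold(node1)]; r5 [active(node1) AND stale(node1) -> blue(node1)]; r7 [active(node1) AND red(node1) AND small(node1) -> has_feathers(node1)]; r9 [large(node1) -> closed(node1)]; r14 [signed(node1) AND stale(node1) -> swims(node1)]. ⇒ new: cold(node1), blue(node1), has_feathers(node1), closed(node1), swims(node1).
[2] r2 [cold(node1) -> flagged(node1)]; r8 [swims(node1) -> green(node1)]; r10 [closed(node1) -> ready(node1)]. ⇒ new: flagged(node1), green(node1), ready(node1).
[3] r6 [ready(node1) AND visible(node1) AND green(node1) -> open(node1)]; r12 [flagged(node1) AND wooden(node1) -> metal(node1)]. ⇒ new: open(node1), metal(node1).
[4] r3 [open(node1) AND metal(node1) -> hot(node1)]. ⇒ new: hot(node1).
[5] r11 [hot(node1) AND has_feathers(node1) -> flies(node1)]. ⇒ new: flies(node1).
[6] r13 [flies(node1) AND swims(node1) -> valid(node1)]. ⇒ new: valid(node1).
valid(node1) first appears in round 6.

6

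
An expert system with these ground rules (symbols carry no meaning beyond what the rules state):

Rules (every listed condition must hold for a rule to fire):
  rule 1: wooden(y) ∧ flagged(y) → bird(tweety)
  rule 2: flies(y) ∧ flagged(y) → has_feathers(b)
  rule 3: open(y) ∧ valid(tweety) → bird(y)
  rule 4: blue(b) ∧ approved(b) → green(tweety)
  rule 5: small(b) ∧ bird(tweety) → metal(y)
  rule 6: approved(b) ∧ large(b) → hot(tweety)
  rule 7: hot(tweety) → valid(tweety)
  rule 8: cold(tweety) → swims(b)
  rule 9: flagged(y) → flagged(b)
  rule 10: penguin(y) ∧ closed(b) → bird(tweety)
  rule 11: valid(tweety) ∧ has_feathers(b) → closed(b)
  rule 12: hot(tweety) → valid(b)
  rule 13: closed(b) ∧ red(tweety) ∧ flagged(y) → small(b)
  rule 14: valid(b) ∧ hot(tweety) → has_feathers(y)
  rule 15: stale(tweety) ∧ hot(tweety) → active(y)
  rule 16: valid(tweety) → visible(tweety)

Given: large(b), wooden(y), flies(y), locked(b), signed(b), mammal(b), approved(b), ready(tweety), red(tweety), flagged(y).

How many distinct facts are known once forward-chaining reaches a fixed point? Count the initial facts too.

Round 1 fires rule 1, rule 2, rule 6, rule 9, giving bird(tweety), has_feathers(b), hot(tweety), flagged(b).
Round 2 fires rule 7, rule 12, giving valid(tweety), valid(b).
Round 3 fires rule 11, rule 14, rule 16, giving closed(b), has_feathers(y), visible(tweety).
Round 4 fires rule 13, giving small(b).
Round 5 fires rule 5, giving metal(y).
Closure: {approved(b), bird(tweety), closed(b), flagged(b), flagged(y), flies(y), has_feathers(b), has_feathers(y), hot(tweety), large(b), locked(b), mammal(b), metal(y), ready(tweety), red(tweety), signed(b), small(b), valid(b), valid(tweety), visible(tweety), wooden(y)} — 21 facts.

21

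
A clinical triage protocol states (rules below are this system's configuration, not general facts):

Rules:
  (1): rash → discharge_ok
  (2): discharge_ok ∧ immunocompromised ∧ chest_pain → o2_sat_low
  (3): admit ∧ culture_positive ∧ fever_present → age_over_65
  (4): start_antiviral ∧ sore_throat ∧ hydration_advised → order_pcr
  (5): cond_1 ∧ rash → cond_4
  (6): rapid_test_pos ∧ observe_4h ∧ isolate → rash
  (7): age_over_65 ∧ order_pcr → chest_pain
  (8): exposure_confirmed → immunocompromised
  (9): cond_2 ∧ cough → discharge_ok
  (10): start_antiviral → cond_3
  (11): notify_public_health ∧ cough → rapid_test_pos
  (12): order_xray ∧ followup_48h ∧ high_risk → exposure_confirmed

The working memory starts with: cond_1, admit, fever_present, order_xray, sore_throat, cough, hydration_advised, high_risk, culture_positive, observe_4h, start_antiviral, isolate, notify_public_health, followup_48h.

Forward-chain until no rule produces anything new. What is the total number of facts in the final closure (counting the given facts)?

Round 1 fires (3), (4), (10), (11), (12), giving age_over_65, order_pcr, cond_3, rapid_test_pos, exposure_confirmed.
Round 2 fires (6), (7), (8), giving rash, chest_pain, immunocompromised.
Round 3 fires (1), (5), giving discharge_ok, cond_4.
Round 4 fires (2), giving o2_sat_low.
Closure: {admit, age_over_65, chest_pain, cond_1, cond_3, cond_4, cough, culture_positive, discharge_ok, exposure_confirmed, fever_present, followup_48h, high_risk, hydration_advised, immunocompromised, isolate, notify_public_health, o2_sat_low, observe_4h, order_pcr, order_xray, rapid_test_pos, rash, sore_throat, start_antiviral} — 25 facts.

25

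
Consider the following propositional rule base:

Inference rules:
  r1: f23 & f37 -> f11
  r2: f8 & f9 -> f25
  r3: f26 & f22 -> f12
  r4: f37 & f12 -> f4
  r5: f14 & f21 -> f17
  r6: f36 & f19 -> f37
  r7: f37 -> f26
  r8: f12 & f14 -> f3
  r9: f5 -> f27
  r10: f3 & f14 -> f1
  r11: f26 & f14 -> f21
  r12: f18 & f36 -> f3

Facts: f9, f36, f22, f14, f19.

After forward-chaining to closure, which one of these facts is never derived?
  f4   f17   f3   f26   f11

Round 1 — r6, derive f37.
Round 2 — r7, derive f26.
Round 3 — r3, r11, derive f12, f21.
Round 4 — r4, r5, r8, derive f4, f17, f3.
Round 5 — r10, derive f1.
Derived: f4 (round 4), f17 (round 4), f26 (round 2), f3 (round 4). f11 never appears in any round.

f11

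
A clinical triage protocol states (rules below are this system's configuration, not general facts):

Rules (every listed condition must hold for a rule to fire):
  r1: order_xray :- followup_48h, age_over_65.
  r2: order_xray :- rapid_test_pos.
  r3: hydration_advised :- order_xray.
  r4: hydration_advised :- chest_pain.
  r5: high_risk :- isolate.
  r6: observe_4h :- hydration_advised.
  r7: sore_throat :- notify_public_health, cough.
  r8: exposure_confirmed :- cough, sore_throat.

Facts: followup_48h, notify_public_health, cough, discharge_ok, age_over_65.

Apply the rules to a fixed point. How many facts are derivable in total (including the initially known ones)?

Round 1 fires r1, r7, giving order_xray, sore_throat.
Round 2 fires r3, r8, giving hydration_advised, exposure_confirmed.
Round 3 fires r6, giving observe_4h.
Closure: {age_over_65, cough, discharge_ok, exposure_confirmed, followup_48h, hydration_advised, notify_public_health, observe_4h, order_xray, sore_throat} — 10 facts.

10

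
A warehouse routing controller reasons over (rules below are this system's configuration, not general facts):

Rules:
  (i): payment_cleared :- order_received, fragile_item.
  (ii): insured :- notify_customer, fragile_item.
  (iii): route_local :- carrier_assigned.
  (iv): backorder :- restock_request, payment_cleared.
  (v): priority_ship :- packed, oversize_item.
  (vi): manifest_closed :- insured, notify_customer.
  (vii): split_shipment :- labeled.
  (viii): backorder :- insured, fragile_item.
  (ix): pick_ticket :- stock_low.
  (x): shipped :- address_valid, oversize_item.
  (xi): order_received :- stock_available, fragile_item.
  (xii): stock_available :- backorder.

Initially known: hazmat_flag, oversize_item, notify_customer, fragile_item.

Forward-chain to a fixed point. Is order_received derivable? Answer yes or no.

Round 1: (ii) [insured :- notify_customer, fragile_item.]. Adds insured.
Round 2: (vi) [manifest_closed :- insured, notify_customer.]; (viii) [backorder :- insured, fragile_item.]. Adds manifest_closed, backorder.
Round 3: (xii) [stock_available :- backorder.]. Adds stock_available.
Round 4: (xi) [order_received :- stock_available, fragile_item.]. Adds order_received.
Round 5: (i) [payment_cleared :- order_received, fragile_item.]. Adds payment_cleared.
order_received appears in round 4, so it is derivable.

yes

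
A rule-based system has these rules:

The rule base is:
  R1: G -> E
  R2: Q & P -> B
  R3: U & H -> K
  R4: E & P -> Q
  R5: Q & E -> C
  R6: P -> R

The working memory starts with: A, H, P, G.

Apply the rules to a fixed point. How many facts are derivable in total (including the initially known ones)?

Round 1 fires R1, R6, giving E, R.
Round 2 fires R4, giving Q.
Round 3 fires R2, R5, giving B, C.
Closure: {A, B, C, E, G, H, P, Q, R} — 9 facts.

9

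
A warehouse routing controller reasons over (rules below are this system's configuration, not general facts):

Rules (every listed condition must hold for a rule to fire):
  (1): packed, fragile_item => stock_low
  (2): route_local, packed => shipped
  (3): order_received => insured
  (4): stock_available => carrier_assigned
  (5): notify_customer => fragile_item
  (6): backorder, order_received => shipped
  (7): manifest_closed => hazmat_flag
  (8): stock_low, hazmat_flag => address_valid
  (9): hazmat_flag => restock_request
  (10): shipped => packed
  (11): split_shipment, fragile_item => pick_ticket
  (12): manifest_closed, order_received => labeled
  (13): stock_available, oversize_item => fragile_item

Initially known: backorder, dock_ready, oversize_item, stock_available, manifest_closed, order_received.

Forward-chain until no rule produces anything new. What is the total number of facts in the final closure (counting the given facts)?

16

Round 1: (3) [order_received => insured]; (4) [stock_available => carrier_assigned]; (6) [backorder, order_received => shipped]; (7) [manifest_closed => hazmat_flag]; (12) [manifest_closed, order_received => labeled]; (13) [stock_available, oversize_item => fragile_item]. New: insured, carrier_assigned, shipped, hazmat_flag, labeled, fragile_item.
Round 2: (9) [hazmat_flag => restock_request]; (10) [shipped => packed]. New: restock_request, packed.
Round 3: (1) [packed, fragile_item => stock_low]. New: stock_low.
Round 4: (8) [stock_low, hazmat_flag => address_valid]. New: address_valid.
Closure: {address_valid, backorder, carrier_assigned, dock_ready, fragile_item, hazmat_flag, insured, labeled, manifest_closed, order_received, oversize_item, packed, restock_request, shipped, stock_available, stock_low} — 16 facts.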